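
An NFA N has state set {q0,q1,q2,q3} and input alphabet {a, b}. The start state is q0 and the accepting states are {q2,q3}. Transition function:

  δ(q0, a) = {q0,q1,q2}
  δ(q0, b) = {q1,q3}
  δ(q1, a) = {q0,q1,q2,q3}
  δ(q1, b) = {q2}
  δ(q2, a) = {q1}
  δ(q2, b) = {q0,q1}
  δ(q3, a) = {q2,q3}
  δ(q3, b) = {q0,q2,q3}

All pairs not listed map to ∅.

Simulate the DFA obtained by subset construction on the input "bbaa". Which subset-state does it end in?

{q0,q1,q2,q3}

Start: {q0}.
δ(q0,b) = {q1,q3}.
Union: {q1,q3}.
After b: {q1,q3}.
δ(q1,b) = {q2}; δ(q3,b) = {q0,q2,q3}.
Union: {q0,q2,q3}.
After b: {q0,q2,q3}.
δ(q0,a) = {q0,q1,q2}; δ(q2,a) = {q1}; δ(q3,a) = {q2,q3}.
Union: {q0,q1,q2,q3}.
After a: {q0,q1,q2,q3}.
δ(q0,a) = {q0,q1,q2}; δ(q1,a) = {q0,q1,q2,q3}; δ(q2,a) = {q1}; δ(q3,a) = {q2,q3}.
Union: {q0,q1,q2,q3}.
After a: {q0,q1,q2,q3}.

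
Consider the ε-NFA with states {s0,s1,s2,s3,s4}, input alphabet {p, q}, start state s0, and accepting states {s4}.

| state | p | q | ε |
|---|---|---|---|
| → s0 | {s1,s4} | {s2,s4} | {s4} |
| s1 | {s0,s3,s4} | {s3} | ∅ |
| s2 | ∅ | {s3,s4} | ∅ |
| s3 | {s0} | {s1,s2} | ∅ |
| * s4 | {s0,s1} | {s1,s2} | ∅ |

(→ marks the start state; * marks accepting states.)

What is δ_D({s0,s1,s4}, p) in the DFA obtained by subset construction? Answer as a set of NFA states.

δ(s0,p) = {s1,s4}; δ(s1,p) = {s0,s3,s4}; δ(s4,p) = {s0,s1}.
Union: {s0,s1,s3,s4}.

{s0,s1,s3,s4}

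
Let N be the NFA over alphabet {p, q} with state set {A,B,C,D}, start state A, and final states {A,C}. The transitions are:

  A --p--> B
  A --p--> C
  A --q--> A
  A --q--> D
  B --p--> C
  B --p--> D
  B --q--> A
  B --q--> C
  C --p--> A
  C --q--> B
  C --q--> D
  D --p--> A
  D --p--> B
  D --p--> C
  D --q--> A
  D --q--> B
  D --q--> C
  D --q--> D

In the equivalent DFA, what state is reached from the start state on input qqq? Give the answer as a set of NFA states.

{A,B,C,D}

Start: {A}.
δ(A,q) = {A,D}.
Union: {A,D}.
After q: {A,D}.
δ(A,q) = {A,D}; δ(D,q) = {A,B,C,D}.
Union: {A,B,C,D}.
After q: {A,B,C,D}.
δ(A,q) = {A,D}; δ(B,q) = {A,C}; δ(C,q) = {B,D}; δ(D,q) = {A,B,C,D}.
Union: {A,B,C,D}.
After q: {A,B,C,D}.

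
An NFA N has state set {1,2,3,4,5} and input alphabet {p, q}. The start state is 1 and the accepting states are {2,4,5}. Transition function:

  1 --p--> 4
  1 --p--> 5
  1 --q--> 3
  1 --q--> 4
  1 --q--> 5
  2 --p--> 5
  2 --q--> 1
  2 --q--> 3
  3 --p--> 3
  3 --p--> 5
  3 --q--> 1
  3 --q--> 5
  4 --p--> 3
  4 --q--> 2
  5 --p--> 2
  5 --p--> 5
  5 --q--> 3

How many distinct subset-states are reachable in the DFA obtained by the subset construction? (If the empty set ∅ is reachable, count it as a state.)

11

Start state of the DFA: {1}.
{1} --p--> {4,5}  [new]
{1} --q--> {3,4,5}  [new]
{4,5} --p--> {2,3,5}  [new]
{4,5} --q--> {2,3}  [new]
{3,4,5} --p--> {2,3,5}  [seen]
{3,4,5} --q--> {1,2,3,5}  [new]
{2,3,5} --p--> {2,3,5}  [seen]
{2,3,5} --q--> {1,3,5}  [new]
{2,3} --p--> {3,5}  [new]
{2,3} --q--> {1,3,5}  [seen]
{1,2,3,5} --p--> {2,3,4,5}  [new]
{1,2,3,5} --q--> {1,3,4,5}  [new]
{1,3,5} --p--> {2,3,4,5}  [seen]
{1,3,5} --q--> {1,3,4,5}  [seen]
{3,5} --p--> {2,3,5}  [seen]
{3,5} --q--> {1,3,5}  [seen]
{2,3,4,5} --p--> {2,3,5}  [seen]
{2,3,4,5} --q--> {1,2,3,5}  [seen]
{1,3,4,5} --p--> {2,3,4,5}  [seen]
{1,3,4,5} --q--> {1,2,3,4,5}  [new]
{1,2,3,4,5} --p--> {2,3,4,5}  [seen]
{1,2,3,4,5} --q--> {1,2,3,4,5}  [seen]
Reachable DFA states: {1}, {4,5}, {3,4,5}, {2,3,5}, {2,3}, {1,2,3,5}, {1,3,5}, {3,5}, {2,3,4,5}, {1,3,4,5}, {1,2,3,4,5}.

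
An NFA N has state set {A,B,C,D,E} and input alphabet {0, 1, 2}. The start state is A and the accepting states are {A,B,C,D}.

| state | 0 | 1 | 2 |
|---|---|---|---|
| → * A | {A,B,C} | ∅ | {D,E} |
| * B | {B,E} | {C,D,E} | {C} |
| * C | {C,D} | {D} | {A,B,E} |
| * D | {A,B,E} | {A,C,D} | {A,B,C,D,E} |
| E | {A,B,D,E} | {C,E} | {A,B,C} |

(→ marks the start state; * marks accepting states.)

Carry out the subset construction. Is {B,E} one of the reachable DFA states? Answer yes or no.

Start state of the DFA: {A}.
{A} --0--> {A,B,C}  [new]
{A} --1--> ∅  [new]
{A} --2--> {D,E}  [new]
{A,B,C} --0--> {A,B,C,D,E}  [new]
{A,B,C} --1--> {C,D,E}  [new]
{A,B,C} --2--> {A,B,C,D,E}  [seen]
∅ --0--> ∅  [seen]
∅ --1--> ∅  [seen]
∅ --2--> ∅  [seen]
{D,E} --0--> {A,B,D,E}  [new]
{D,E} --1--> {A,C,D,E}  [new]
{D,E} --2--> {A,B,C,D,E}  [seen]
{A,B,C,D,E} --0--> {A,B,C,D,E}  [seen]
{A,B,C,D,E} --1--> {A,C,D,E}  [seen]
{A,B,C,D,E} --2--> {A,B,C,D,E}  [seen]
{C,D,E} --0--> {A,B,C,D,E}  [seen]
{C,D,E} --1--> {A,C,D,E}  [seen]
{C,D,E} --2--> {A,B,C,D,E}  [seen]
{A,B,D,E} --0--> {A,B,C,D,E}  [seen]
{A,B,D,E} --1--> {A,C,D,E}  [seen]
{A,B,D,E} --2--> {A,B,C,D,E}  [seen]
{A,C,D,E} --0--> {A,B,C,D,E}  [seen]
{A,C,D,E} --1--> {A,C,D,E}  [seen]
{A,C,D,E} --2--> {A,B,C,D,E}  [seen]
Reachable DFA states: {A}, {A,B,C}, ∅, {D,E}, {A,B,C,D,E}, {C,D,E}, {A,B,D,E}, {A,C,D,E}.
{B,E} is not among them.

no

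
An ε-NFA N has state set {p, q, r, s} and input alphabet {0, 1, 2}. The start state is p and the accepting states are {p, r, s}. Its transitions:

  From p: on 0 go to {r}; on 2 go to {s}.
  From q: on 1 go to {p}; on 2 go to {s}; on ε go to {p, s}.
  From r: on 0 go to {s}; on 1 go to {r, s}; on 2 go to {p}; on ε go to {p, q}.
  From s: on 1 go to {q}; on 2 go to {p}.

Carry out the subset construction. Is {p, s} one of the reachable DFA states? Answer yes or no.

yes

Start state of the DFA: {p} (ε-closure of the NFA start).
{p} --0--> {p, q, r, s}  [new]
{p} --1--> ∅  [new]
{p} --2--> {s}  [new]
{p, q, r, s} --0--> {p, q, r, s}  [seen]
{p, q, r, s} --1--> {p, q, r, s}  [seen]
{p, q, r, s} --2--> {p, s}  [new]
∅ --0--> ∅  [seen]
∅ --1--> ∅  [seen]
∅ --2--> ∅  [seen]
{s} --0--> ∅  [seen]
{s} --1--> {p, q, s}  [new]
{s} --2--> {p}  [seen]
{p, s} --0--> {p, q, r, s}  [seen]
{p, s} --1--> {p, q, s}  [seen]
{p, s} --2--> {p, s}  [seen]
{p, q, s} --0--> {p, q, r, s}  [seen]
{p, q, s} --1--> {p, q, s}  [seen]
{p, q, s} --2--> {p, s}  [seen]
Reachable DFA states: {p}, {p, q, r, s}, ∅, {s}, {p, s}, {p, q, s}.
{p, s} is among them.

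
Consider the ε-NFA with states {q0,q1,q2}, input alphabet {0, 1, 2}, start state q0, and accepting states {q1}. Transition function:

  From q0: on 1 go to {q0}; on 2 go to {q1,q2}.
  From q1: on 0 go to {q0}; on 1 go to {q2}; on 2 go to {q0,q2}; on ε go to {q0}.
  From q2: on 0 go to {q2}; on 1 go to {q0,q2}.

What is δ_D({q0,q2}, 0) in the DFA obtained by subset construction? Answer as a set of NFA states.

δ(q0,0) = ∅; δ(q2,0) = {q2}.
Union: {q2}.

{q2}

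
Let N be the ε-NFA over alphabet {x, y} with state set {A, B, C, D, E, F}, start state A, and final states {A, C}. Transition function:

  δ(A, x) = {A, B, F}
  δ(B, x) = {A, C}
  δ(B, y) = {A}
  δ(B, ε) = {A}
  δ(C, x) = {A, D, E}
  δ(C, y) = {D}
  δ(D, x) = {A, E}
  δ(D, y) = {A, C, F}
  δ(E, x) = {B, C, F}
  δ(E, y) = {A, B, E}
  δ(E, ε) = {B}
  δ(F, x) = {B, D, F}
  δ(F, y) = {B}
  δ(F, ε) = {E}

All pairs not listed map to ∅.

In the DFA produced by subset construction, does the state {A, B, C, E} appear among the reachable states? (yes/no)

no

Start state of the DFA: {A} (ε-closure of the NFA start).
{A} --x--> {A, B, E, F}  [new]
{A} --y--> ∅  [new]
{A, B, E, F} --x--> {A, B, C, D, E, F}  [new]
{A, B, E, F} --y--> {A, B, E}  [new]
∅ --x--> ∅  [seen]
∅ --y--> ∅  [seen]
{A, B, C, D, E, F} --x--> {A, B, C, D, E, F}  [seen]
{A, B, C, D, E, F} --y--> {A, B, C, D, E, F}  [seen]
{A, B, E} --x--> {A, B, C, E, F}  [new]
{A, B, E} --y--> {A, B, E}  [seen]
{A, B, C, E, F} --x--> {A, B, C, D, E, F}  [seen]
{A, B, C, E, F} --y--> {A, B, D, E}  [new]
{A, B, D, E} --x--> {A, B, C, E, F}  [seen]
{A, B, D, E} --y--> {A, B, C, E, F}  [seen]
Reachable DFA states: {A}, {A, B, E, F}, ∅, {A, B, C, D, E, F}, {A, B, E}, {A, B, C, E, F}, {A, B, D, E}.
{A, B, C, E} is not among them.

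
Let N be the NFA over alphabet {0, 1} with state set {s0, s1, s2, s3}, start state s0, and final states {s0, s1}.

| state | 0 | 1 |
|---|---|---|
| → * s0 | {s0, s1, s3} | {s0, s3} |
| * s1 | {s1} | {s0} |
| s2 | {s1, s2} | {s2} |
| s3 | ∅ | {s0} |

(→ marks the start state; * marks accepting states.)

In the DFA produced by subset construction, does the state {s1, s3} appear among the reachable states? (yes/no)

Start state of the DFA: {s0}.
{s0} --0--> {s0, s1, s3}  [new]
{s0} --1--> {s0, s3}  [new]
{s0, s1, s3} --0--> {s0, s1, s3}  [seen]
{s0, s1, s3} --1--> {s0, s3}  [seen]
{s0, s3} --0--> {s0, s1, s3}  [seen]
{s0, s3} --1--> {s0, s3}  [seen]
Reachable DFA states: {s0}, {s0, s1, s3}, {s0, s3}.
{s1, s3} is not among them.

no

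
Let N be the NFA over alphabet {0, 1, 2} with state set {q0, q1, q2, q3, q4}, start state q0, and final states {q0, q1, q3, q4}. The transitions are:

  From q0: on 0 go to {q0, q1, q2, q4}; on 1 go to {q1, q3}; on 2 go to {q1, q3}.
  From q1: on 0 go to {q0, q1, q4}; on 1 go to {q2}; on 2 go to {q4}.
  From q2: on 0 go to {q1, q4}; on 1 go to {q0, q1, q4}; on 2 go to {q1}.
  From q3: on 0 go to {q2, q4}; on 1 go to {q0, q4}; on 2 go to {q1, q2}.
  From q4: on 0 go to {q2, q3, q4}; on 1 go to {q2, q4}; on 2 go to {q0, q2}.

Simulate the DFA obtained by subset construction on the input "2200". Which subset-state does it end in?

Start: {q0}.
δ(q0,2) = {q1, q3}.
Union: {q1, q3}.
After 2: {q1, q3}.
δ(q1,2) = {q4}; δ(q3,2) = {q1, q2}.
Union: {q1, q2, q4}.
After 2: {q1, q2, q4}.
δ(q1,0) = {q0, q1, q4}; δ(q2,0) = {q1, q4}; δ(q4,0) = {q2, q3, q4}.
Union: {q0, q1, q2, q3, q4}.
After 0: {q0, q1, q2, q3, q4}.
δ(q0,0) = {q0, q1, q2, q4}; δ(q1,0) = {q0, q1, q4}; δ(q2,0) = {q1, q4}; δ(q3,0) = {q2, q4}; δ(q4,0) = {q2, q3, q4}.
Union: {q0, q1, q2, q3, q4}.
After 0: {q0, q1, q2, q3, q4}.

{q0, q1, q2, q3, q4}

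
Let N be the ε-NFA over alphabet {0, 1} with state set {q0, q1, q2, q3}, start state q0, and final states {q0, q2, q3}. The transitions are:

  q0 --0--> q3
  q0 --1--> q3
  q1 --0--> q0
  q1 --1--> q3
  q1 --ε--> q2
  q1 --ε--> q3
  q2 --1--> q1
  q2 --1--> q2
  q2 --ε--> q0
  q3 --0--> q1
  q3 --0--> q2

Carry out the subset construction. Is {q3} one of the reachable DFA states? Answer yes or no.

yes

Start state of the DFA: {q0} (ε-closure of the NFA start).
{q0} --0--> {q3}  [new]
{q0} --1--> {q3}  [seen]
{q3} --0--> {q0, q1, q2, q3}  [new]
{q3} --1--> ∅  [new]
{q0, q1, q2, q3} --0--> {q0, q1, q2, q3}  [seen]
{q0, q1, q2, q3} --1--> {q0, q1, q2, q3}  [seen]
∅ --0--> ∅  [seen]
∅ --1--> ∅  [seen]
Reachable DFA states: {q0}, {q3}, {q0, q1, q2, q3}, ∅.
{q3} is among them.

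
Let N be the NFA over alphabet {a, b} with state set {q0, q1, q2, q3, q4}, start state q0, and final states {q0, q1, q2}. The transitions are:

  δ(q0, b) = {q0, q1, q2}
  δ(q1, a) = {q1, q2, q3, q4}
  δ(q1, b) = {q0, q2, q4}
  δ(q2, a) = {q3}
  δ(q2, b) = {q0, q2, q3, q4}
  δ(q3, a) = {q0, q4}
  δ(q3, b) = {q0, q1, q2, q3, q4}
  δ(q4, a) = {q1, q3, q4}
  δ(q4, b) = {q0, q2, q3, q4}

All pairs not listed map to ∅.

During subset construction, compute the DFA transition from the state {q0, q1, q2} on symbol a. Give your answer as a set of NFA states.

{q1, q2, q3, q4}

δ(q0,a) = ∅; δ(q1,a) = {q1, q2, q3, q4}; δ(q2,a) = {q3}.
Union: {q1, q2, q3, q4}.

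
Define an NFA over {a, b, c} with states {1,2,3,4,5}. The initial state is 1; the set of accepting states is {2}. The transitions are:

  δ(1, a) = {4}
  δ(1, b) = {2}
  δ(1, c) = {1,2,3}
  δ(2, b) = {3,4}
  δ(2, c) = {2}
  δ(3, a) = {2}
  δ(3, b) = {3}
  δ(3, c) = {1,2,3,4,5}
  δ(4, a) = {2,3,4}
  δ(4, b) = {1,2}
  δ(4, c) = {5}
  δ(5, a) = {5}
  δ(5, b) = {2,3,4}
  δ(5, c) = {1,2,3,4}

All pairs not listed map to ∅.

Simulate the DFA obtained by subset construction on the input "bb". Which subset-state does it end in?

Start: {1}.
δ(1,b) = {2}.
Union: {2}.
After b: {2}.
δ(2,b) = {3,4}.
Union: {3,4}.
After b: {3,4}.

{3,4}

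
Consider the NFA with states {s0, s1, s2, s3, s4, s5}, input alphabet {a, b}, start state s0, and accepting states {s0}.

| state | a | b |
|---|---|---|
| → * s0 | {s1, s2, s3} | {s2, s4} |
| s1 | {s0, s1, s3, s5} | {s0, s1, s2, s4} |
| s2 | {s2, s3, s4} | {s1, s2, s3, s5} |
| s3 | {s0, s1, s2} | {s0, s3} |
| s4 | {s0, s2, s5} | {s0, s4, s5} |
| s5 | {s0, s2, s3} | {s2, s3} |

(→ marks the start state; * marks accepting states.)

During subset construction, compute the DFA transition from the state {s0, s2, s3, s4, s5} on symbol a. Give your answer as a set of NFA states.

{s0, s1, s2, s3, s4, s5}

δ(s0,a) = {s1, s2, s3}; δ(s2,a) = {s2, s3, s4}; δ(s3,a) = {s0, s1, s2}; δ(s4,a) = {s0, s2, s5}; δ(s5,a) = {s0, s2, s3}.
Union: {s0, s1, s2, s3, s4, s5}.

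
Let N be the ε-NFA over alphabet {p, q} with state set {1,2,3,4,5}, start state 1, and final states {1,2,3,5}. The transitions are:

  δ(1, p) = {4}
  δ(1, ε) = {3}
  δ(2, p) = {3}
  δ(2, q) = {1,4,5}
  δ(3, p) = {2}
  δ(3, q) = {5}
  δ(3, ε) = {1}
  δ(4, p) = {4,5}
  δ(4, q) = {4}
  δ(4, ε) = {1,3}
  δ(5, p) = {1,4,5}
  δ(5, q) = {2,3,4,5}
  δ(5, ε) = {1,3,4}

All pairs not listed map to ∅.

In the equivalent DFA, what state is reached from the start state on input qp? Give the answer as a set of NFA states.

{1,2,3,4,5}

Start: {1,3}.
δ(1,q) = ∅; δ(3,q) = {5}.
Union: {5}.
ε-closure gives {1,3,4,5}.
After q: {1,3,4,5}.
δ(1,p) = {4}; δ(3,p) = {2}; δ(4,p) = {4,5}; δ(5,p) = {1,4,5}.
Union: {1,2,4,5}.
ε-closure gives {1,2,3,4,5}.
After p: {1,2,3,4,5}.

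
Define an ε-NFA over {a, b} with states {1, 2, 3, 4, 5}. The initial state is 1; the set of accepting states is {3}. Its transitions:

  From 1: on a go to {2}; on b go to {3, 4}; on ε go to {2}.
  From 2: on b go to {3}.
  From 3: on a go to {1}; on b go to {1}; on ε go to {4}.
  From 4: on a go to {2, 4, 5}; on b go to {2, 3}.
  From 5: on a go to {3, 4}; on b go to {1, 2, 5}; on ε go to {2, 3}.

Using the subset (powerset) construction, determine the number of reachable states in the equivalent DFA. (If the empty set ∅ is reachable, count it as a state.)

Start state of the DFA: {1, 2} (ε-closure of the NFA start).
{1, 2} --a--> {2}  [new]
{1, 2} --b--> {3, 4}  [new]
{2} --a--> ∅  [new]
{2} --b--> {3, 4}  [seen]
{3, 4} --a--> {1, 2, 3, 4, 5}  [new]
{3, 4} --b--> {1, 2, 3, 4}  [new]
∅ --a--> ∅  [seen]
∅ --b--> ∅  [seen]
{1, 2, 3, 4, 5} --a--> {1, 2, 3, 4, 5}  [seen]
{1, 2, 3, 4, 5} --b--> {1, 2, 3, 4, 5}  [seen]
{1, 2, 3, 4} --a--> {1, 2, 3, 4, 5}  [seen]
{1, 2, 3, 4} --b--> {1, 2, 3, 4}  [seen]
Reachable DFA states: {1, 2}, {2}, {3, 4}, ∅, {1, 2, 3, 4, 5}, {1, 2, 3, 4}.

6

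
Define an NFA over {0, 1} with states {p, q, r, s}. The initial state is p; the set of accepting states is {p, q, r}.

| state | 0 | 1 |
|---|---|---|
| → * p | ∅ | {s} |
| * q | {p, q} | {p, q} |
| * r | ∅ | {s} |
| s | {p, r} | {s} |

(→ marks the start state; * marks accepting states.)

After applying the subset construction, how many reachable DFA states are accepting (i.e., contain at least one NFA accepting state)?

Start state of the DFA: {p}.
{p} --0--> ∅  [new]
{p} --1--> {s}  [new]
∅ --0--> ∅  [seen]
∅ --1--> ∅  [seen]
{s} --0--> {p, r}  [new]
{s} --1--> {s}  [seen]
{p, r} --0--> ∅  [seen]
{p, r} --1--> {s}  [seen]
Reachable DFA states: {p}, ∅, {s}, {p, r}.
Accepting DFA states (contain an NFA accepting state): {p}, {p, r}.

2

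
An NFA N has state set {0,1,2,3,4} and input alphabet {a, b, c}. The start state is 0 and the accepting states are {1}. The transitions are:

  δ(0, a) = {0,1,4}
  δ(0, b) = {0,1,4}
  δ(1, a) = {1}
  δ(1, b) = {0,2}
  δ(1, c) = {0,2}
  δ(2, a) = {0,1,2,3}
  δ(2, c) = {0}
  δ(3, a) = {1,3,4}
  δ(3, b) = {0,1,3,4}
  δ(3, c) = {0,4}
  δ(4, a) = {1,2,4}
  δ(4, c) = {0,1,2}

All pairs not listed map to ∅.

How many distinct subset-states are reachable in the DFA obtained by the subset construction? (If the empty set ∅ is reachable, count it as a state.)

7

Start state of the DFA: {0}.
{0} --a--> {0,1,4}  [new]
{0} --b--> {0,1,4}  [seen]
{0} --c--> ∅  [new]
{0,1,4} --a--> {0,1,2,4}  [new]
{0,1,4} --b--> {0,1,2,4}  [seen]
{0,1,4} --c--> {0,1,2}  [new]
∅ --a--> ∅  [seen]
∅ --b--> ∅  [seen]
∅ --c--> ∅  [seen]
{0,1,2,4} --a--> {0,1,2,3,4}  [new]
{0,1,2,4} --b--> {0,1,2,4}  [seen]
{0,1,2,4} --c--> {0,1,2}  [seen]
{0,1,2} --a--> {0,1,2,3,4}  [seen]
{0,1,2} --b--> {0,1,2,4}  [seen]
{0,1,2} --c--> {0,2}  [new]
{0,1,2,3,4} --a--> {0,1,2,3,4}  [seen]
{0,1,2,3,4} --b--> {0,1,2,3,4}  [seen]
{0,1,2,3,4} --c--> {0,1,2,4}  [seen]
{0,2} --a--> {0,1,2,3,4}  [seen]
{0,2} --b--> {0,1,4}  [seen]
{0,2} --c--> {0}  [seen]
Reachable DFA states: {0}, {0,1,4}, ∅, {0,1,2,4}, {0,1,2}, {0,1,2,3,4}, {0,2}.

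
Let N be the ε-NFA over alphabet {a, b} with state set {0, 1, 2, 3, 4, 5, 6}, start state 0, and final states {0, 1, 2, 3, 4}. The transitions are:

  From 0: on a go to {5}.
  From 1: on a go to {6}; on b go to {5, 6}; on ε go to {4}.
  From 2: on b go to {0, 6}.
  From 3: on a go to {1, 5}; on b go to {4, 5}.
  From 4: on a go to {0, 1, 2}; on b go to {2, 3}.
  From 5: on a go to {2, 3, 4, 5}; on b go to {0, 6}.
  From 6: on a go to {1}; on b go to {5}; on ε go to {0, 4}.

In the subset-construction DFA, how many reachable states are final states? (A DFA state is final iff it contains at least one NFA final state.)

10

Start state of the DFA: {0} (ε-closure of the NFA start).
{0} --a--> {5}  [new]
{0} --b--> ∅  [new]
{5} --a--> {2, 3, 4, 5}  [new]
{5} --b--> {0, 4, 6}  [new]
∅ --a--> ∅  [seen]
∅ --b--> ∅  [seen]
{2, 3, 4, 5} --a--> {0, 1, 2, 3, 4, 5}  [new]
{2, 3, 4, 5} --b--> {0, 2, 3, 4, 5, 6}  [new]
{0, 4, 6} --a--> {0, 1, 2, 4, 5}  [new]
{0, 4, 6} --b--> {2, 3, 5}  [new]
{0, 1, 2, 3, 4, 5} --a--> {0, 1, 2, 3, 4, 5, 6}  [new]
{0, 1, 2, 3, 4, 5} --b--> {0, 2, 3, 4, 5, 6}  [seen]
{0, 2, 3, 4, 5, 6} --a--> {0, 1, 2, 3, 4, 5}  [seen]
{0, 2, 3, 4, 5, 6} --b--> {0, 2, 3, 4, 5, 6}  [seen]
{0, 1, 2, 4, 5} --a--> {0, 1, 2, 3, 4, 5, 6}  [seen]
{0, 1, 2, 4, 5} --b--> {0, 2, 3, 4, 5, 6}  [seen]
{2, 3, 5} --a--> {1, 2, 3, 4, 5}  [new]
{2, 3, 5} --b--> {0, 4, 5, 6}  [new]
{0, 1, 2, 3, 4, 5, 6} --a--> {0, 1, 2, 3, 4, 5, 6}  [seen]
{0, 1, 2, 3, 4, 5, 6} --b--> {0, 2, 3, 4, 5, 6}  [seen]
{1, 2, 3, 4, 5} --a--> {0, 1, 2, 3, 4, 5, 6}  [seen]
{1, 2, 3, 4, 5} --b--> {0, 2, 3, 4, 5, 6}  [seen]
{0, 4, 5, 6} --a--> {0, 1, 2, 3, 4, 5}  [seen]
{0, 4, 5, 6} --b--> {0, 2, 3, 4, 5, 6}  [seen]
Reachable DFA states: {0}, {5}, ∅, {2, 3, 4, 5}, {0, 4, 6}, {0, 1, 2, 3, 4, 5}, {0, 2, 3, 4, 5, 6}, {0, 1, 2, 4, 5}, {2, 3, 5}, {0, 1, 2, 3, 4, 5, 6}, {1, 2, 3, 4, 5}, {0, 4, 5, 6}.
Accepting DFA states (contain an NFA accepting state): {0}, {2, 3, 4, 5}, {0, 4, 6}, {0, 1, 2, 3, 4, 5}, {0, 2, 3, 4, 5, 6}, {0, 1, 2, 4, 5}, {2, 3, 5}, {0, 1, 2, 3, 4, 5, 6}, {1, 2, 3, 4, 5}, {0, 4, 5, 6}.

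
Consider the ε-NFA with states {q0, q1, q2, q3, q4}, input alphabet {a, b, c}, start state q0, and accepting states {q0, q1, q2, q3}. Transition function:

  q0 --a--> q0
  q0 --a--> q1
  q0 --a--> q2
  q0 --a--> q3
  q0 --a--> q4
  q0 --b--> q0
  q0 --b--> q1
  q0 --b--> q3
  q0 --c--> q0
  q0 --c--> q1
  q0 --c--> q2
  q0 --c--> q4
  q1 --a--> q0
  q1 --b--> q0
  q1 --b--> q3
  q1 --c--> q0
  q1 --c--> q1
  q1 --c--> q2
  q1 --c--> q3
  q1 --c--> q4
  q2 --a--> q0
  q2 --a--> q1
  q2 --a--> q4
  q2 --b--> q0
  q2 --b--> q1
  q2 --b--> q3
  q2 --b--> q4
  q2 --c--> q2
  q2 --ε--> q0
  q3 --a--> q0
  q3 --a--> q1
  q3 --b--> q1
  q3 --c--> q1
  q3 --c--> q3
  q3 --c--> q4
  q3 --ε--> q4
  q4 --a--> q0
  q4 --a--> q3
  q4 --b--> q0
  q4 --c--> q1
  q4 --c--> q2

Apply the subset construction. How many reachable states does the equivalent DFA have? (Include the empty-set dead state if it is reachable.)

Start state of the DFA: {q0} (ε-closure of the NFA start).
{q0} --a--> {q0, q1, q2, q3, q4}  [new]
{q0} --b--> {q0, q1, q3, q4}  [new]
{q0} --c--> {q0, q1, q2, q4}  [new]
{q0, q1, q2, q3, q4} --a--> {q0, q1, q2, q3, q4}  [seen]
{q0, q1, q2, q3, q4} --b--> {q0, q1, q3, q4}  [seen]
{q0, q1, q2, q3, q4} --c--> {q0, q1, q2, q3, q4}  [seen]
{q0, q1, q3, q4} --a--> {q0, q1, q2, q3, q4}  [seen]
{q0, q1, q3, q4} --b--> {q0, q1, q3, q4}  [seen]
{q0, q1, q3, q4} --c--> {q0, q1, q2, q3, q4}  [seen]
{q0, q1, q2, q4} --a--> {q0, q1, q2, q3, q4}  [seen]
{q0, q1, q2, q4} --b--> {q0, q1, q3, q4}  [seen]
{q0, q1, q2, q4} --c--> {q0, q1, q2, q3, q4}  [seen]
Reachable DFA states: {q0}, {q0, q1, q2, q3, q4}, {q0, q1, q3, q4}, {q0, q1, q2, q4}.

4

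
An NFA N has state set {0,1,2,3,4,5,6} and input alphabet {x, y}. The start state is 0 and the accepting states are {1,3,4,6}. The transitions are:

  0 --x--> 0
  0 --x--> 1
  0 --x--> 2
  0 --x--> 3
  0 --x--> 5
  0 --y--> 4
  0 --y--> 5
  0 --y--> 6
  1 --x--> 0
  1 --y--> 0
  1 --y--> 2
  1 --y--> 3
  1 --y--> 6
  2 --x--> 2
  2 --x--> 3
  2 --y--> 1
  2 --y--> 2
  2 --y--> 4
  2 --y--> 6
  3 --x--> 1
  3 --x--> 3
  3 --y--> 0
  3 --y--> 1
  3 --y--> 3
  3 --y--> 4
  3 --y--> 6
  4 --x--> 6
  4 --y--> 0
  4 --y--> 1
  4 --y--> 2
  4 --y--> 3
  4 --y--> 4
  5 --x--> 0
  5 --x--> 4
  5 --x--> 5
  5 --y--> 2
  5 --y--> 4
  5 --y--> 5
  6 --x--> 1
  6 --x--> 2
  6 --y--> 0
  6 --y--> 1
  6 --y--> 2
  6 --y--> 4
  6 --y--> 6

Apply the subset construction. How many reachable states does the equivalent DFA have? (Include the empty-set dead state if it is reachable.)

6

Start state of the DFA: {0}.
{0} --x--> {0,1,2,3,5}  [new]
{0} --y--> {4,5,6}  [new]
{0,1,2,3,5} --x--> {0,1,2,3,4,5}  [new]
{0,1,2,3,5} --y--> {0,1,2,3,4,5,6}  [new]
{4,5,6} --x--> {0,1,2,4,5,6}  [new]
{4,5,6} --y--> {0,1,2,3,4,5,6}  [seen]
{0,1,2,3,4,5} --x--> {0,1,2,3,4,5,6}  [seen]
{0,1,2,3,4,5} --y--> {0,1,2,3,4,5,6}  [seen]
{0,1,2,3,4,5,6} --x--> {0,1,2,3,4,5,6}  [seen]
{0,1,2,3,4,5,6} --y--> {0,1,2,3,4,5,6}  [seen]
{0,1,2,4,5,6} --x--> {0,1,2,3,4,5,6}  [seen]
{0,1,2,4,5,6} --y--> {0,1,2,3,4,5,6}  [seen]
Reachable DFA states: {0}, {0,1,2,3,5}, {4,5,6}, {0,1,2,3,4,5}, {0,1,2,3,4,5,6}, {0,1,2,4,5,6}.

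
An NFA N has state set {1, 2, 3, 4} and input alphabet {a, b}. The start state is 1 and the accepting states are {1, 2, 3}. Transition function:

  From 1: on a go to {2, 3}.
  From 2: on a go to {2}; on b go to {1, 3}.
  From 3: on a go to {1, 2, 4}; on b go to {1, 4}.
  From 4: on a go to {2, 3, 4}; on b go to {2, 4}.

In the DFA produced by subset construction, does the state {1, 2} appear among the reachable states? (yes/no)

no

Start state of the DFA: {1}.
{1} --a--> {2, 3}  [new]
{1} --b--> ∅  [new]
{2, 3} --a--> {1, 2, 4}  [new]
{2, 3} --b--> {1, 3, 4}  [new]
∅ --a--> ∅  [seen]
∅ --b--> ∅  [seen]
{1, 2, 4} --a--> {2, 3, 4}  [new]
{1, 2, 4} --b--> {1, 2, 3, 4}  [new]
{1, 3, 4} --a--> {1, 2, 3, 4}  [seen]
{1, 3, 4} --b--> {1, 2, 4}  [seen]
{2, 3, 4} --a--> {1, 2, 3, 4}  [seen]
{2, 3, 4} --b--> {1, 2, 3, 4}  [seen]
{1, 2, 3, 4} --a--> {1, 2, 3, 4}  [seen]
{1, 2, 3, 4} --b--> {1, 2, 3, 4}  [seen]
Reachable DFA states: {1}, {2, 3}, ∅, {1, 2, 4}, {1, 3, 4}, {2, 3, 4}, {1, 2, 3, 4}.
{1, 2} is not among them.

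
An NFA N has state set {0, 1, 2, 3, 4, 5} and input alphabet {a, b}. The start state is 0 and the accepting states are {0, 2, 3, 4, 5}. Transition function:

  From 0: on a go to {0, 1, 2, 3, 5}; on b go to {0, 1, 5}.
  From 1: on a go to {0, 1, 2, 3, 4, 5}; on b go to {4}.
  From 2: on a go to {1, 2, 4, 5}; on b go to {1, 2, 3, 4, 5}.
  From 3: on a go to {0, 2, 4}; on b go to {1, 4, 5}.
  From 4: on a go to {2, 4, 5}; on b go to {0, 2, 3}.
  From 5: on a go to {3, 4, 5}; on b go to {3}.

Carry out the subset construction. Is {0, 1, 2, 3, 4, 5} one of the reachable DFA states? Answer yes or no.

yes

Start state of the DFA: {0}.
{0} --a--> {0, 1, 2, 3, 5}  [new]
{0} --b--> {0, 1, 5}  [new]
{0, 1, 2, 3, 5} --a--> {0, 1, 2, 3, 4, 5}  [new]
{0, 1, 2, 3, 5} --b--> {0, 1, 2, 3, 4, 5}  [seen]
{0, 1, 5} --a--> {0, 1, 2, 3, 4, 5}  [seen]
{0, 1, 5} --b--> {0, 1, 3, 4, 5}  [new]
{0, 1, 2, 3, 4, 5} --a--> {0, 1, 2, 3, 4, 5}  [seen]
{0, 1, 2, 3, 4, 5} --b--> {0, 1, 2, 3, 4, 5}  [seen]
{0, 1, 3, 4, 5} --a--> {0, 1, 2, 3, 4, 5}  [seen]
{0, 1, 3, 4, 5} --b--> {0, 1, 2, 3, 4, 5}  [seen]
Reachable DFA states: {0}, {0, 1, 2, 3, 5}, {0, 1, 5}, {0, 1, 2, 3, 4, 5}, {0, 1, 3, 4, 5}.
{0, 1, 2, 3, 4, 5} is among them.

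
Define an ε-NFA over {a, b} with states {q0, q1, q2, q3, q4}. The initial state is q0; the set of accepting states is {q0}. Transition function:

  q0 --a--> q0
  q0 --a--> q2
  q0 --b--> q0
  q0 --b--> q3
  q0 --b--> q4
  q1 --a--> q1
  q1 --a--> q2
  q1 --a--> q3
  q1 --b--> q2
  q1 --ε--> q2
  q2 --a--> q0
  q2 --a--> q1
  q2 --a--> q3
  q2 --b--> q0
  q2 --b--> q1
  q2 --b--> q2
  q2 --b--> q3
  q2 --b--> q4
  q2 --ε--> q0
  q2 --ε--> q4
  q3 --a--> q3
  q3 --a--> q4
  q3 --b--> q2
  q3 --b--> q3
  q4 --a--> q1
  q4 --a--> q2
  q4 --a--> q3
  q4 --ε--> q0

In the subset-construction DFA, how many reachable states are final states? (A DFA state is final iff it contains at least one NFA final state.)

Start state of the DFA: {q0} (ε-closure of the NFA start).
{q0} --a--> {q0, q2, q4}  [new]
{q0} --b--> {q0, q3, q4}  [new]
{q0, q2, q4} --a--> {q0, q1, q2, q3, q4}  [new]
{q0, q2, q4} --b--> {q0, q1, q2, q3, q4}  [seen]
{q0, q3, q4} --a--> {q0, q1, q2, q3, q4}  [seen]
{q0, q3, q4} --b--> {q0, q2, q3, q4}  [new]
{q0, q1, q2, q3, q4} --a--> {q0, q1, q2, q3, q4}  [seen]
{q0, q1, q2, q3, q4} --b--> {q0, q1, q2, q3, q4}  [seen]
{q0, q2, q3, q4} --a--> {q0, q1, q2, q3, q4}  [seen]
{q0, q2, q3, q4} --b--> {q0, q1, q2, q3, q4}  [seen]
Reachable DFA states: {q0}, {q0, q2, q4}, {q0, q3, q4}, {q0, q1, q2, q3, q4}, {q0, q2, q3, q4}.
Accepting DFA states (contain an NFA accepting state): {q0}, {q0, q2, q4}, {q0, q3, q4}, {q0, q1, q2, q3, q4}, {q0, q2, q3, q4}.

5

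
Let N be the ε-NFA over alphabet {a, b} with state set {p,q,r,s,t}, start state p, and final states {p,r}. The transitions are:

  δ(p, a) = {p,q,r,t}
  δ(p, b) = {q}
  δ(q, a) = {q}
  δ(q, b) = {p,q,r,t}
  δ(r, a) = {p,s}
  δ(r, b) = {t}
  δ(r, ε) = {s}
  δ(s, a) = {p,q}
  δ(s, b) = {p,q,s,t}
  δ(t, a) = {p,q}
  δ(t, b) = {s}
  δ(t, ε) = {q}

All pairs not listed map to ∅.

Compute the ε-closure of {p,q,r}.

{p,q,r,s}

Begin with {p,q,r}.
r →ε {s}; add s.
ε-closure = {p,q,r,s}.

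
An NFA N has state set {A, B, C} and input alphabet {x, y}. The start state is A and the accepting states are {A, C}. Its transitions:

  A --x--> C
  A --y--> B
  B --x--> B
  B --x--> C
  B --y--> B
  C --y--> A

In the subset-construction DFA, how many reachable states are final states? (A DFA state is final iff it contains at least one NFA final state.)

Start state of the DFA: {A}.
{A} --x--> {C}  [new]
{A} --y--> {B}  [new]
{C} --x--> ∅  [new]
{C} --y--> {A}  [seen]
{B} --x--> {B, C}  [new]
{B} --y--> {B}  [seen]
∅ --x--> ∅  [seen]
∅ --y--> ∅  [seen]
{B, C} --x--> {B, C}  [seen]
{B, C} --y--> {A, B}  [new]
{A, B} --x--> {B, C}  [seen]
{A, B} --y--> {B}  [seen]
Reachable DFA states: {A}, {C}, {B}, ∅, {B, C}, {A, B}.
Accepting DFA states (contain an NFA accepting state): {A}, {C}, {B, C}, {A, B}.

4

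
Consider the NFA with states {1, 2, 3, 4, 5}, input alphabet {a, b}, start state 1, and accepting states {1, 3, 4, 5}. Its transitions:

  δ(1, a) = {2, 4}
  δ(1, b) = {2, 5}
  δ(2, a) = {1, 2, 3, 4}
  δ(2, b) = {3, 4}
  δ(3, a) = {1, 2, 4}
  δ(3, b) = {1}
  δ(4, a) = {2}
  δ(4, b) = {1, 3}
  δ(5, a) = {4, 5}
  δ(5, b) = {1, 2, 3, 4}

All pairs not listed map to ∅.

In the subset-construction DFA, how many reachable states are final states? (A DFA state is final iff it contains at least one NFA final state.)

Start state of the DFA: {1}.
{1} --a--> {2, 4}  [new]
{1} --b--> {2, 5}  [new]
{2, 4} --a--> {1, 2, 3, 4}  [new]
{2, 4} --b--> {1, 3, 4}  [new]
{2, 5} --a--> {1, 2, 3, 4, 5}  [new]
{2, 5} --b--> {1, 2, 3, 4}  [seen]
{1, 2, 3, 4} --a--> {1, 2, 3, 4}  [seen]
{1, 2, 3, 4} --b--> {1, 2, 3, 4, 5}  [seen]
{1, 3, 4} --a--> {1, 2, 4}  [new]
{1, 3, 4} --b--> {1, 2, 3, 5}  [new]
{1, 2, 3, 4, 5} --a--> {1, 2, 3, 4, 5}  [seen]
{1, 2, 3, 4, 5} --b--> {1, 2, 3, 4, 5}  [seen]
{1, 2, 4} --a--> {1, 2, 3, 4}  [seen]
{1, 2, 4} --b--> {1, 2, 3, 4, 5}  [seen]
{1, 2, 3, 5} --a--> {1, 2, 3, 4, 5}  [seen]
{1, 2, 3, 5} --b--> {1, 2, 3, 4, 5}  [seen]
Reachable DFA states: {1}, {2, 4}, {2, 5}, {1, 2, 3, 4}, {1, 3, 4}, {1, 2, 3, 4, 5}, {1, 2, 4}, {1, 2, 3, 5}.
Accepting DFA states (contain an NFA accepting state): {1}, {2, 4}, {2, 5}, {1, 2, 3, 4}, {1, 3, 4}, {1, 2, 3, 4, 5}, {1, 2, 4}, {1, 2, 3, 5}.

8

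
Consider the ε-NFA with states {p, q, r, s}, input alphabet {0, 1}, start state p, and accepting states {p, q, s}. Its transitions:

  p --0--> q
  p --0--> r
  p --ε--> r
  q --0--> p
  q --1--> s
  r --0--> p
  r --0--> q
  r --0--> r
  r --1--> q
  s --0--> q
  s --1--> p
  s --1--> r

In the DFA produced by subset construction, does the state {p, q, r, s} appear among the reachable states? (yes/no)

no

Start state of the DFA: {p, r} (ε-closure of the NFA start).
{p, r} --0--> {p, q, r}  [new]
{p, r} --1--> {q}  [new]
{p, q, r} --0--> {p, q, r}  [seen]
{p, q, r} --1--> {q, s}  [new]
{q} --0--> {p, r}  [seen]
{q} --1--> {s}  [new]
{q, s} --0--> {p, q, r}  [seen]
{q, s} --1--> {p, r, s}  [new]
{s} --0--> {q}  [seen]
{s} --1--> {p, r}  [seen]
{p, r, s} --0--> {p, q, r}  [seen]
{p, r, s} --1--> {p, q, r}  [seen]
Reachable DFA states: {p, r}, {p, q, r}, {q}, {q, s}, {s}, {p, r, s}.
{p, q, r, s} is not among them.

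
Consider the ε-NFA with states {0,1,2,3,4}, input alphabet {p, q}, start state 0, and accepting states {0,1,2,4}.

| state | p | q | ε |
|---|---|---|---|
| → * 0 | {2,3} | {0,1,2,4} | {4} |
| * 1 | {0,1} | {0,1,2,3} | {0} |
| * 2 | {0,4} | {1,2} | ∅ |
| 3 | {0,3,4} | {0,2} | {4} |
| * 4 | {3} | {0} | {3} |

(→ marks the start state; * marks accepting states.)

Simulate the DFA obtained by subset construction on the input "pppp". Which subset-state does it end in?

Start: {0,3,4}.
δ(0,p) = {2,3}; δ(3,p) = {0,3,4}; δ(4,p) = {3}.
Union: {0,2,3,4}.
After p: {0,2,3,4}.
δ(0,p) = {2,3}; δ(2,p) = {0,4}; δ(3,p) = {0,3,4}; δ(4,p) = {3}.
Union: {0,2,3,4}.
After p: {0,2,3,4}.
δ(0,p) = {2,3}; δ(2,p) = {0,4}; δ(3,p) = {0,3,4}; δ(4,p) = {3}.
Union: {0,2,3,4}.
After p: {0,2,3,4}.
δ(0,p) = {2,3}; δ(2,p) = {0,4}; δ(3,p) = {0,3,4}; δ(4,p) = {3}.
Union: {0,2,3,4}.
After p: {0,2,3,4}.

{0,2,3,4}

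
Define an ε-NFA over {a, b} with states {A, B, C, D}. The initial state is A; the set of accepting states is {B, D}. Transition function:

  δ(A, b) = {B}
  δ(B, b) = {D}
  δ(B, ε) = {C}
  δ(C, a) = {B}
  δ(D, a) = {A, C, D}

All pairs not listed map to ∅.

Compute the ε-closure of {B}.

Begin with {B}.
B →ε {C}; add C.
ε-closure = {B, C}.

{B, C}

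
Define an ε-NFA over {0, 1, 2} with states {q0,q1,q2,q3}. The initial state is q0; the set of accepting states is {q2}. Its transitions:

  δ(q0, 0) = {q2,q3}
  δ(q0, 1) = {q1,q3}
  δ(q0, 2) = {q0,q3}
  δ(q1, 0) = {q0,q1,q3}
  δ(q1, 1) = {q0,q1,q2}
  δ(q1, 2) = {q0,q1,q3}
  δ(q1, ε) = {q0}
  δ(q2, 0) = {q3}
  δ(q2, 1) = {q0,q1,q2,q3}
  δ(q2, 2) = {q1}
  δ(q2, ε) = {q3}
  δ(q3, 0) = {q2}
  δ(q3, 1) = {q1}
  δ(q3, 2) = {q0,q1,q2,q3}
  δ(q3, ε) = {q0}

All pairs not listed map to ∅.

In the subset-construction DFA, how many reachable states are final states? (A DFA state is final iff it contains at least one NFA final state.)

Start state of the DFA: {q0} (ε-closure of the NFA start).
{q0} --0--> {q0,q2,q3}  [new]
{q0} --1--> {q0,q1,q3}  [new]
{q0} --2--> {q0,q3}  [new]
{q0,q2,q3} --0--> {q0,q2,q3}  [seen]
{q0,q2,q3} --1--> {q0,q1,q2,q3}  [new]
{q0,q2,q3} --2--> {q0,q1,q2,q3}  [seen]
{q0,q1,q3} --0--> {q0,q1,q2,q3}  [seen]
{q0,q1,q3} --1--> {q0,q1,q2,q3}  [seen]
{q0,q1,q3} --2--> {q0,q1,q2,q3}  [seen]
{q0,q3} --0--> {q0,q2,q3}  [seen]
{q0,q3} --1--> {q0,q1,q3}  [seen]
{q0,q3} --2--> {q0,q1,q2,q3}  [seen]
{q0,q1,q2,q3} --0--> {q0,q1,q2,q3}  [seen]
{q0,q1,q2,q3} --1--> {q0,q1,q2,q3}  [seen]
{q0,q1,q2,q3} --2--> {q0,q1,q2,q3}  [seen]
Reachable DFA states: {q0}, {q0,q2,q3}, {q0,q1,q3}, {q0,q3}, {q0,q1,q2,q3}.
Accepting DFA states (contain an NFA accepting state): {q0,q2,q3}, {q0,q1,q2,q3}.

2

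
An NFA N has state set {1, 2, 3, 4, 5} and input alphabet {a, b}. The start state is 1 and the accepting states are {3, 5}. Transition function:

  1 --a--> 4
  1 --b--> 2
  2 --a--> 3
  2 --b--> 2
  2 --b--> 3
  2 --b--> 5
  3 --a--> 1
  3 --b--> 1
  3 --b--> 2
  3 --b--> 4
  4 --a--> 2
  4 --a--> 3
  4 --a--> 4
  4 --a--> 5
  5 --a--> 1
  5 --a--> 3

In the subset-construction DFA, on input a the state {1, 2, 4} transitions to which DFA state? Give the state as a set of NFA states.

δ(1,a) = {4}; δ(2,a) = {3}; δ(4,a) = {2, 3, 4, 5}.
Union: {2, 3, 4, 5}.

{2, 3, 4, 5}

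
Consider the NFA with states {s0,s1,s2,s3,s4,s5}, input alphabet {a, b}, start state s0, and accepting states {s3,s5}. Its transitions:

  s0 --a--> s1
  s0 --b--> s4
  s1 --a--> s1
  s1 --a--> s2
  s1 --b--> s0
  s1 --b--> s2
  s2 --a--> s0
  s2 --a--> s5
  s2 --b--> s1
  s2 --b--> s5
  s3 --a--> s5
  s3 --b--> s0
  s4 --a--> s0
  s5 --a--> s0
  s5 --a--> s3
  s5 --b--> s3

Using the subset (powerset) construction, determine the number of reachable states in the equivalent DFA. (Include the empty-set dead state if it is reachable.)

Start state of the DFA: {s0}.
{s0} --a--> {s1}  [new]
{s0} --b--> {s4}  [new]
{s1} --a--> {s1,s2}  [new]
{s1} --b--> {s0,s2}  [new]
{s4} --a--> {s0}  [seen]
{s4} --b--> ∅  [new]
{s1,s2} --a--> {s0,s1,s2,s5}  [new]
{s1,s2} --b--> {s0,s1,s2,s5}  [seen]
{s0,s2} --a--> {s0,s1,s5}  [new]
{s0,s2} --b--> {s1,s4,s5}  [new]
∅ --a--> ∅  [seen]
∅ --b--> ∅  [seen]
{s0,s1,s2,s5} --a--> {s0,s1,s2,s3,s5}  [new]
{s0,s1,s2,s5} --b--> {s0,s1,s2,s3,s4,s5}  [new]
{s0,s1,s5} --a--> {s0,s1,s2,s3}  [new]
{s0,s1,s5} --b--> {s0,s2,s3,s4}  [new]
{s1,s4,s5} --a--> {s0,s1,s2,s3}  [seen]
{s1,s4,s5} --b--> {s0,s2,s3}  [new]
{s0,s1,s2,s3,s5} --a--> {s0,s1,s2,s3,s5}  [seen]
{s0,s1,s2,s3,s5} --b--> {s0,s1,s2,s3,s4,s5}  [seen]
{s0,s1,s2,s3,s4,s5} --a--> {s0,s1,s2,s3,s5}  [seen]
{s0,s1,s2,s3,s4,s5} --b--> {s0,s1,s2,s3,s4,s5}  [seen]
{s0,s1,s2,s3} --a--> {s0,s1,s2,s5}  [seen]
{s0,s1,s2,s3} --b--> {s0,s1,s2,s4,s5}  [new]
{s0,s2,s3,s4} --a--> {s0,s1,s5}  [seen]
{s0,s2,s3,s4} --b--> {s0,s1,s4,s5}  [new]
{s0,s2,s3} --a--> {s0,s1,s5}  [seen]
{s0,s2,s3} --b--> {s0,s1,s4,s5}  [seen]
{s0,s1,s2,s4,s5} --a--> {s0,s1,s2,s3,s5}  [seen]
{s0,s1,s2,s4,s5} --b--> {s0,s1,s2,s3,s4,s5}  [seen]
{s0,s1,s4,s5} --a--> {s0,s1,s2,s3}  [seen]
{s0,s1,s4,s5} --b--> {s0,s2,s3,s4}  [seen]
Reachable DFA states: {s0}, {s1}, {s4}, {s1,s2}, {s0,s2}, ∅, {s0,s1,s2,s5}, {s0,s1,s5}, {s1,s4,s5}, {s0,s1,s2,s3,s5}, {s0,s1,s2,s3,s4,s5}, {s0,s1,s2,s3}, {s0,s2,s3,s4}, {s0,s2,s3}, {s0,s1,s2,s4,s5}, {s0,s1,s4,s5}.

16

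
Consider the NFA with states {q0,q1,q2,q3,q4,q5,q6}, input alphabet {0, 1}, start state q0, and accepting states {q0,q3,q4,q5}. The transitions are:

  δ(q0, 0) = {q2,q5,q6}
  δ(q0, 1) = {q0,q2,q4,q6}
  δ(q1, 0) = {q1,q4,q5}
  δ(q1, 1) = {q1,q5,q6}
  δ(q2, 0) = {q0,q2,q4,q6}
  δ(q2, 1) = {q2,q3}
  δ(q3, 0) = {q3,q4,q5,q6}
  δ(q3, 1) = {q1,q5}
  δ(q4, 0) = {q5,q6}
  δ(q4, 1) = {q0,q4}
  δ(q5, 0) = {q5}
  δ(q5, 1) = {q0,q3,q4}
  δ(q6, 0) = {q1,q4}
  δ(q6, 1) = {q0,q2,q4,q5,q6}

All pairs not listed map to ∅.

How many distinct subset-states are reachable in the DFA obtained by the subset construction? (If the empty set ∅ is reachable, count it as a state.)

6

Start state of the DFA: {q0}.
{q0} --0--> {q2,q5,q6}  [new]
{q0} --1--> {q0,q2,q4,q6}  [new]
{q2,q5,q6} --0--> {q0,q1,q2,q4,q5,q6}  [new]
{q2,q5,q6} --1--> {q0,q2,q3,q4,q5,q6}  [new]
{q0,q2,q4,q6} --0--> {q0,q1,q2,q4,q5,q6}  [seen]
{q0,q2,q4,q6} --1--> {q0,q2,q3,q4,q5,q6}  [seen]
{q0,q1,q2,q4,q5,q6} --0--> {q0,q1,q2,q4,q5,q6}  [seen]
{q0,q1,q2,q4,q5,q6} --1--> {q0,q1,q2,q3,q4,q5,q6}  [new]
{q0,q2,q3,q4,q5,q6} --0--> {q0,q1,q2,q3,q4,q5,q6}  [seen]
{q0,q2,q3,q4,q5,q6} --1--> {q0,q1,q2,q3,q4,q5,q6}  [seen]
{q0,q1,q2,q3,q4,q5,q6} --0--> {q0,q1,q2,q3,q4,q5,q6}  [seen]
{q0,q1,q2,q3,q4,q5,q6} --1--> {q0,q1,q2,q3,q4,q5,q6}  [seen]
Reachable DFA states: {q0}, {q2,q5,q6}, {q0,q2,q4,q6}, {q0,q1,q2,q4,q5,q6}, {q0,q2,q3,q4,q5,q6}, {q0,q1,q2,q3,q4,q5,q6}.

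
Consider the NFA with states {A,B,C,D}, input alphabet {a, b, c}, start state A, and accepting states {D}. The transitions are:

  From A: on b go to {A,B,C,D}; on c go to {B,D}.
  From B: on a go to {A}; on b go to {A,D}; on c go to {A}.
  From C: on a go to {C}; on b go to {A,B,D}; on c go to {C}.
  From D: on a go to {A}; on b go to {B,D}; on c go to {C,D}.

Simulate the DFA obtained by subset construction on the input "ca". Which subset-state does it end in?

{A}

Start: {A}.
δ(A,c) = {B,D}.
Union: {B,D}.
After c: {B,D}.
δ(B,a) = {A}; δ(D,a) = {A}.
Union: {A}.
After a: {A}.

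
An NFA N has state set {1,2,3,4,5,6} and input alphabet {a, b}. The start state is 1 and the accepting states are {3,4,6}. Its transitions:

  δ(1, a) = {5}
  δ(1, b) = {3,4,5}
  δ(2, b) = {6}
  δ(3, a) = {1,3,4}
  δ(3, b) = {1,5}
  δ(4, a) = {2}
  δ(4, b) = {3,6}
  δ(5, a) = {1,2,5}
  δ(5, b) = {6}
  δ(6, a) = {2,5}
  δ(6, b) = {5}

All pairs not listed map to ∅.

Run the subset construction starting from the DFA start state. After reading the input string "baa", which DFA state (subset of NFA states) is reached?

Start: {1}.
δ(1,b) = {3,4,5}.
Union: {3,4,5}.
After b: {3,4,5}.
δ(3,a) = {1,3,4}; δ(4,a) = {2}; δ(5,a) = {1,2,5}.
Union: {1,2,3,4,5}.
After a: {1,2,3,4,5}.
δ(1,a) = {5}; δ(2,a) = ∅; δ(3,a) = {1,3,4}; δ(4,a) = {2}; δ(5,a) = {1,2,5}.
Union: {1,2,3,4,5}.
After a: {1,2,3,4,5}.

{1,2,3,4,5}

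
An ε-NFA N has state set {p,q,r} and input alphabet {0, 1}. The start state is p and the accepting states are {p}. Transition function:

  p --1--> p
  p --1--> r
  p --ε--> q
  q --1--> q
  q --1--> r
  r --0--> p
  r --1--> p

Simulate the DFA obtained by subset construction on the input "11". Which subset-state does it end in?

Start: {p,q}.
δ(p,1) = {p,r}; δ(q,1) = {q,r}.
Union: {p,q,r}.
After 1: {p,q,r}.
δ(p,1) = {p,r}; δ(q,1) = {q,r}; δ(r,1) = {p}.
Union: {p,q,r}.
After 1: {p,q,r}.

{p,q,r}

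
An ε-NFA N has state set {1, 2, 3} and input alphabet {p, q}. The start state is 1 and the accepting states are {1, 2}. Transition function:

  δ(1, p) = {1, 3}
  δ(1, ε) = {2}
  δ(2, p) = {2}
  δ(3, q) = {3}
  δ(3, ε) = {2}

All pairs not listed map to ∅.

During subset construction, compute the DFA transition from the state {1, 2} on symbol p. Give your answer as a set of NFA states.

{1, 2, 3}

δ(1,p) = {1, 3}; δ(2,p) = {2}.
Union: {1, 2, 3}.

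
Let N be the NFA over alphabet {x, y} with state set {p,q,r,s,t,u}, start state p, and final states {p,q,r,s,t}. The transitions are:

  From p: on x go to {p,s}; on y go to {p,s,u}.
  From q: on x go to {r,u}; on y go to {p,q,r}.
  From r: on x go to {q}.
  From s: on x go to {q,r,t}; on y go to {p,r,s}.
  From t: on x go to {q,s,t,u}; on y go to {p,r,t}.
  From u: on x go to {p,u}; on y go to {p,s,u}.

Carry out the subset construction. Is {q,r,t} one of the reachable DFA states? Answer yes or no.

no

Start state of the DFA: {p}.
{p} --x--> {p,s}  [new]
{p} --y--> {p,s,u}  [new]
{p,s} --x--> {p,q,r,s,t}  [new]
{p,s} --y--> {p,r,s,u}  [new]
{p,s,u} --x--> {p,q,r,s,t,u}  [new]
{p,s,u} --y--> {p,r,s,u}  [seen]
{p,q,r,s,t} --x--> {p,q,r,s,t,u}  [seen]
{p,q,r,s,t} --y--> {p,q,r,s,t,u}  [seen]
{p,r,s,u} --x--> {p,q,r,s,t,u}  [seen]
{p,r,s,u} --y--> {p,r,s,u}  [seen]
{p,q,r,s,t,u} --x--> {p,q,r,s,t,u}  [seen]
{p,q,r,s,t,u} --y--> {p,q,r,s,t,u}  [seen]
Reachable DFA states: {p}, {p,s}, {p,s,u}, {p,q,r,s,t}, {p,r,s,u}, {p,q,r,s,t,u}.
{q,r,t} is not among them.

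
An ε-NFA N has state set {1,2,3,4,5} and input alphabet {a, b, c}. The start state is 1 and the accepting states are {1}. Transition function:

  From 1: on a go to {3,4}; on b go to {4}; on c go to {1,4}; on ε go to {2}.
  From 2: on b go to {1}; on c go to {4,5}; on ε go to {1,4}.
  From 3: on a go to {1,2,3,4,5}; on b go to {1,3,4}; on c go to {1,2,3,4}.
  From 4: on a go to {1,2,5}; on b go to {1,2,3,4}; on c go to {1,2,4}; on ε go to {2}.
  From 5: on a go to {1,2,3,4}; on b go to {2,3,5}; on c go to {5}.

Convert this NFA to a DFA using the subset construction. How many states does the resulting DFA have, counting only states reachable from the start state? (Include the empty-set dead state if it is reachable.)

4

Start state of the DFA: {1,2,4} (ε-closure of the NFA start).
{1,2,4} --a--> {1,2,3,4,5}  [new]
{1,2,4} --b--> {1,2,3,4}  [new]
{1,2,4} --c--> {1,2,4,5}  [new]
{1,2,3,4,5} --a--> {1,2,3,4,5}  [seen]
{1,2,3,4,5} --b--> {1,2,3,4,5}  [seen]
{1,2,3,4,5} --c--> {1,2,3,4,5}  [seen]
{1,2,3,4} --a--> {1,2,3,4,5}  [seen]
{1,2,3,4} --b--> {1,2,3,4}  [seen]
{1,2,3,4} --c--> {1,2,3,4,5}  [seen]
{1,2,4,5} --a--> {1,2,3,4,5}  [seen]
{1,2,4,5} --b--> {1,2,3,4,5}  [seen]
{1,2,4,5} --c--> {1,2,4,5}  [seen]
Reachable DFA states: {1,2,4}, {1,2,3,4,5}, {1,2,3,4}, {1,2,4,5}.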